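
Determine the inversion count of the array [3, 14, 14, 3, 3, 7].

Finding inversions in [3, 14, 14, 3, 3, 7]:

(1, 3): arr[1]=14 > arr[3]=3
(1, 4): arr[1]=14 > arr[4]=3
(1, 5): arr[1]=14 > arr[5]=7
(2, 3): arr[2]=14 > arr[3]=3
(2, 4): arr[2]=14 > arr[4]=3
(2, 5): arr[2]=14 > arr[5]=7

Total inversions: 6

The array has 6 inversion(s): (1,3), (1,4), (1,5), (2,3), (2,4), (2,5). Each pair (i,j) satisfies i < j and arr[i] > arr[j].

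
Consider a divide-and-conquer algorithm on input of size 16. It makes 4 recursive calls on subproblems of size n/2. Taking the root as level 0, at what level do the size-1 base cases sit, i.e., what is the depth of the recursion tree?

For divide and conquer with division factor 2:

Problem sizes at each level:
Level 0: 16
Level 1: 8
Level 2: 4
Level 3: 2
Level 4: 1

The root is level 0 and the size-1 base case is level 4 (the tree spans levels 0 through 4, i.e. 5 levels counting the root), so the depth is the number of divisions: log_2(16) = 4

The recursion tree depth is log_2(16) = 4. At each level, the problem size is divided by 2, so it takes 4 divisions to reduce to a base case of size 1. The algorithm makes 4 recursive calls at each level.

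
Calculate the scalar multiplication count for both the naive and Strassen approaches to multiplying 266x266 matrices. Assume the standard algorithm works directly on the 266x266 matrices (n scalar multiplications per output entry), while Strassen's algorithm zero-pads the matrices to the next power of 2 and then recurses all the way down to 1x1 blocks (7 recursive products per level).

Matrix multiplication for 266x266 matrices:

Strassen's algorithm requires power-of-2 dimensions. Pad 266x266 to 512x512 (next power of 2).

Standard algorithm: 266^3 = 18821096 multiplications
Strassen's algorithm: 7^(log2(512)) = 7^9 = 40353607 multiplications
Difference: 18821096 - 40353607 = -21532511 (Strassen uses MORE here due to padding overhead — for small or just-over-power-of-2 n, padding can outweigh the per-level savings)

Standard: 18821096 multiplications (266^3). Strassen: 40353607 multiplications (7^9, after padding to 512x512). Strassen reduces 8 recursive multiplications to 7 at each level.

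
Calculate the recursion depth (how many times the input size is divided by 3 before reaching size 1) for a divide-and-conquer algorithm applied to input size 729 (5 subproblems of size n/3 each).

For divide and conquer with division factor 3:

Problem sizes at each level:
Level 0: 729
Level 1: 243
Level 2: 81
Level 3: 27
Level 4: 9
Level 5: 3
Level 6: 1

The root is level 0 and the size-1 base case is level 6 (the tree spans levels 0 through 6, i.e. 7 levels counting the root), so the depth is the number of divisions: log_3(729) = 6

The recursion tree depth is log_3(729) = 6. At each level, the problem size is divided by 3, so it takes 6 divisions to reduce to a base case of size 1. The algorithm makes 5 recursive calls at each level.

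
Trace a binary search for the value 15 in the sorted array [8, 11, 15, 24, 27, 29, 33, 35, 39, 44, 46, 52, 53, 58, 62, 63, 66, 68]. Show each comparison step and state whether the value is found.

Binary search for 15 in [8, 11, 15, 24, 27, 29, 33, 35, 39, 44, 46, 52, 53, 58, 62, 63, 66, 68]:

lo=0, hi=17, mid=8, arr[mid]=39 -> 39 > 15, search left half
lo=0, hi=7, mid=3, arr[mid]=24 -> 24 > 15, search left half
lo=0, hi=2, mid=1, arr[mid]=11 -> 11 < 15, search right half
lo=2, hi=2, mid=2, arr[mid]=15 -> Found target at index 2!

Binary search finds 15 at index 2 after 4 comparisons. The search repeatedly halves the search space by comparing with the middle element.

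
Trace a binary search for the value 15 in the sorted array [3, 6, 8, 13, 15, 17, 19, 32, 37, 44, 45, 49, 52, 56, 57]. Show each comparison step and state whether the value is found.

Binary search for 15 in [3, 6, 8, 13, 15, 17, 19, 32, 37, 44, 45, 49, 52, 56, 57]:

lo=0, hi=14, mid=7, arr[mid]=32 -> 32 > 15, search left half
lo=0, hi=6, mid=3, arr[mid]=13 -> 13 < 15, search right half
lo=4, hi=6, mid=5, arr[mid]=17 -> 17 > 15, search left half
lo=4, hi=4, mid=4, arr[mid]=15 -> Found target at index 4!

Binary search finds 15 at index 4 after 4 comparisons. The search repeatedly halves the search space by comparing with the middle element.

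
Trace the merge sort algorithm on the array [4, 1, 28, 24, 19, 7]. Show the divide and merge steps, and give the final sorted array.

Merge sort trace:

Split: [4, 1, 28, 24, 19, 7] -> [4, 1, 28] and [24, 19, 7]
  Split: [4, 1, 28] -> [4] and [1, 28]
    Split: [1, 28] -> [1] and [28]
    Merge: [1] + [28] -> [1, 28]
  Merge: [4] + [1, 28] -> [1, 4, 28]
  Split: [24, 19, 7] -> [24] and [19, 7]
    Split: [19, 7] -> [19] and [7]
    Merge: [19] + [7] -> [7, 19]
  Merge: [24] + [7, 19] -> [7, 19, 24]
Merge: [1, 4, 28] + [7, 19, 24] -> [1, 4, 7, 19, 24, 28]

Final sorted array: [1, 4, 7, 19, 24, 28]

The merge sort proceeds by recursively splitting the array and merging sorted halves.
After all merges, the sorted array is [1, 4, 7, 19, 24, 28].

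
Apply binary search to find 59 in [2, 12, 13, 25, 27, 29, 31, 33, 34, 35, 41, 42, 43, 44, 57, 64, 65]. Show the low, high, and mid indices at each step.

Binary search for 59 in [2, 12, 13, 25, 27, 29, 31, 33, 34, 35, 41, 42, 43, 44, 57, 64, 65]:

lo=0, hi=16, mid=8, arr[mid]=34 -> 34 < 59, search right half
lo=9, hi=16, mid=12, arr[mid]=43 -> 43 < 59, search right half
lo=13, hi=16, mid=14, arr[mid]=57 -> 57 < 59, search right half
lo=15, hi=16, mid=15, arr[mid]=64 -> 64 > 59, search left half
lo=15 > hi=14, target 59 not found

Binary search determines that 59 is not in the array after 4 comparisons. The search space was exhausted without finding the target.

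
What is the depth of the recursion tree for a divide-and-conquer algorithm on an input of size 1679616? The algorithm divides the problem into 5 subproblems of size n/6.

For divide and conquer with division factor 6:

Problem sizes at each level:
Level 0: 1679616
Level 1: 279936
Level 2: 46656
Level 3: 7776
Level 4: 1296
Level 5: 216
Level 6: 36
Level 7: 6
Level 8: 1

The root is level 0 and the size-1 base case is level 8 (the tree spans levels 0 through 8, i.e. 9 levels counting the root), so the depth is the number of divisions: log_6(1679616) = 8

The recursion tree depth is log_6(1679616) = 8. At each level, the problem size is divided by 6, so it takes 8 divisions to reduce to a base case of size 1. The algorithm makes 5 recursive calls at each level.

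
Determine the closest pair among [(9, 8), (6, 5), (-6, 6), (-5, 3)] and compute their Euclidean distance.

Computing all pairwise distances among 4 points:

d((9, 8), (6, 5)) = 4.2426
d((9, 8), (-6, 6)) = 15.1327
d((9, 8), (-5, 3)) = 14.8661
d((6, 5), (-6, 6)) = 12.0416
d((6, 5), (-5, 3)) = 11.1803
d((-6, 6), (-5, 3)) = 3.1623 <-- minimum

Closest pair: (-6, 6) and (-5, 3) with distance 3.1623

The closest pair is (-6, 6) and (-5, 3) with Euclidean distance 3.1623. For 4 points, brute-force pairwise comparison is shown above. For large n, the divide-and-conquer algorithm (sort by x, recurse on halves, check the dividing strip) achieves O(n log n).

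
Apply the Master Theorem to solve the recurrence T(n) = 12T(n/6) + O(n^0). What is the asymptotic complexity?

Master Theorem for T(n) = 12T(n/6) + O(n^0):

a = 12, b = 6, c = 0
log_b(a) = log_6(12) = 1.3869

Case 1: c = 0 < log_6(12) = 1.3869
T(n) = O(n^(log_6 12))

For T(n) = 12T(n/6) + O(n^0): log_6(12) = 1.3869. This is Case 1 of the Master Theorem (c < log_b(a), work dominated by leaves), giving O(n^(log_6 12)).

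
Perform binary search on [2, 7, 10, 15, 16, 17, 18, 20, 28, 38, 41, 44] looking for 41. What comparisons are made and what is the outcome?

Binary search for 41 in [2, 7, 10, 15, 16, 17, 18, 20, 28, 38, 41, 44]:

lo=0, hi=11, mid=5, arr[mid]=17 -> 17 < 41, search right half
lo=6, hi=11, mid=8, arr[mid]=28 -> 28 < 41, search right half
lo=9, hi=11, mid=10, arr[mid]=41 -> Found target at index 10!

Binary search finds 41 at index 10 after 3 comparisons. The search repeatedly halves the search space by comparing with the middle element.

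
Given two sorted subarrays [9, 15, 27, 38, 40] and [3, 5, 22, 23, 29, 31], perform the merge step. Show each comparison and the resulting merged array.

Merging process:

Compare 9 vs 3: take 3 from right. Merged: [3]
Compare 9 vs 5: take 5 from right. Merged: [3, 5]
Compare 9 vs 22: take 9 from left. Merged: [3, 5, 9]
Compare 15 vs 22: take 15 from left. Merged: [3, 5, 9, 15]
Compare 27 vs 22: take 22 from right. Merged: [3, 5, 9, 15, 22]
Compare 27 vs 23: take 23 from right. Merged: [3, 5, 9, 15, 22, 23]
Compare 27 vs 29: take 27 from left. Merged: [3, 5, 9, 15, 22, 23, 27]
Compare 38 vs 29: take 29 from right. Merged: [3, 5, 9, 15, 22, 23, 27, 29]
Compare 38 vs 31: take 31 from right. Merged: [3, 5, 9, 15, 22, 23, 27, 29, 31]
Append remaining from left: [38, 40]. Merged: [3, 5, 9, 15, 22, 23, 27, 29, 31, 38, 40]

Final merged array: [3, 5, 9, 15, 22, 23, 27, 29, 31, 38, 40]
Total comparisons: 9

The merged array is [3, 5, 9, 15, 22, 23, 27, 29, 31, 38, 40], requiring 9 comparisons. The merge step runs in O(n) time where n is the total number of elements.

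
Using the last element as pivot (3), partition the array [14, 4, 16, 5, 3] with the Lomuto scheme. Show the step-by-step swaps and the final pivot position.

Lomuto partition with pivot = 3:

Initial array: [14, 4, 16, 5, 3]

arr[0]=14 > 3: no swap
arr[1]=4 > 3: no swap
arr[2]=16 > 3: no swap
arr[3]=5 > 3: no swap

Place pivot at position 0: [3, 4, 16, 5, 14]
Pivot position: 0

After partitioning with pivot 3, the array becomes [3, 4, 16, 5, 14]. The pivot is placed at index 0. All elements to the left of the pivot are <= 3, and all elements to the right are > 3.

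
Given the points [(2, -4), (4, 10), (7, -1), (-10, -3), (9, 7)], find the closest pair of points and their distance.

Computing all pairwise distances among 5 points:

d((2, -4), (4, 10)) = 14.1421
d((2, -4), (7, -1)) = 5.831 <-- minimum
d((2, -4), (-10, -3)) = 12.0416
d((2, -4), (9, 7)) = 13.0384
d((4, 10), (7, -1)) = 11.4018
d((4, 10), (-10, -3)) = 19.105
d((4, 10), (9, 7)) = 5.831 <-- minimum
d((7, -1), (-10, -3)) = 17.1172
d((7, -1), (9, 7)) = 8.2462
d((-10, -3), (9, 7)) = 21.4709

Minimum distance: 5.831 (tie among 2 pairs: (2, -4) and (7, -1); (4, 10) and (9, 7))

The minimum Euclidean distance is 5.831. There is a tie: 2 pairs achieve this minimum — (2, -4) and (7, -1); (4, 10) and (9, 7). Any of these is a valid closest pair. For 5 points, brute-force pairwise comparison is shown above. For large n, the divide-and-conquer algorithm (sort by x, recurse on halves, check the dividing strip) achieves O(n log n).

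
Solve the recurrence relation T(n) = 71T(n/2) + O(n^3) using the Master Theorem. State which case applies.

Master Theorem for T(n) = 71T(n/2) + O(n^3):

a = 71, b = 2, c = 3
log_b(a) = log_2(71) = 6.1497

Case 1: c = 3 < log_2(71) = 6.1497
T(n) = O(n^(log_2 71))

For T(n) = 71T(n/2) + O(n^3): log_2(71) = 6.1497. This is Case 1 of the Master Theorem (c < log_b(a), work dominated by leaves), giving O(n^(log_2 71)).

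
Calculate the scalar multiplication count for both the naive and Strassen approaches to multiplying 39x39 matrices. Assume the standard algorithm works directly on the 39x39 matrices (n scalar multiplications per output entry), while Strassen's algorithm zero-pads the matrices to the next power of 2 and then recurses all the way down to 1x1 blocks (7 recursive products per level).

Matrix multiplication for 39x39 matrices:

Strassen's algorithm requires power-of-2 dimensions. Pad 39x39 to 64x64 (next power of 2).

Standard algorithm: 39^3 = 59319 multiplications
Strassen's algorithm: 7^(log2(64)) = 7^6 = 117649 multiplications
Difference: 59319 - 117649 = -58330 (Strassen uses MORE here due to padding overhead — for small or just-over-power-of-2 n, padding can outweigh the per-level savings)

Standard: 59319 multiplications (39^3). Strassen: 117649 multiplications (7^6, after padding to 64x64). Strassen reduces 8 recursive multiplications to 7 at each level.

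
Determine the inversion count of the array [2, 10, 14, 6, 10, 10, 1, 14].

Finding inversions in [2, 10, 14, 6, 10, 10, 1, 14]:

(0, 6): arr[0]=2 > arr[6]=1
(1, 3): arr[1]=10 > arr[3]=6
(1, 6): arr[1]=10 > arr[6]=1
(2, 3): arr[2]=14 > arr[3]=6
(2, 4): arr[2]=14 > arr[4]=10
(2, 5): arr[2]=14 > arr[5]=10
(2, 6): arr[2]=14 > arr[6]=1
(3, 6): arr[3]=6 > arr[6]=1
(4, 6): arr[4]=10 > arr[6]=1
(5, 6): arr[5]=10 > arr[6]=1

Total inversions: 10

The array has 10 inversion(s): (0,6), (1,3), (1,6), (2,3), (2,4), (2,5), (2,6), (3,6), (4,6), (5,6). Each pair (i,j) satisfies i < j and arr[i] > arr[j].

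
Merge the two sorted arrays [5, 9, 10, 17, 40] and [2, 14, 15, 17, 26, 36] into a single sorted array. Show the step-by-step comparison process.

Merging process:

Compare 5 vs 2: take 2 from right. Merged: [2]
Compare 5 vs 14: take 5 from left. Merged: [2, 5]
Compare 9 vs 14: take 9 from left. Merged: [2, 5, 9]
Compare 10 vs 14: take 10 from left. Merged: [2, 5, 9, 10]
Compare 17 vs 14: take 14 from right. Merged: [2, 5, 9, 10, 14]
Compare 17 vs 15: take 15 from right. Merged: [2, 5, 9, 10, 14, 15]
Compare 17 vs 17: take 17 from left. Merged: [2, 5, 9, 10, 14, 15, 17]
Compare 40 vs 17: take 17 from right. Merged: [2, 5, 9, 10, 14, 15, 17, 17]
Compare 40 vs 26: take 26 from right. Merged: [2, 5, 9, 10, 14, 15, 17, 17, 26]
Compare 40 vs 36: take 36 from right. Merged: [2, 5, 9, 10, 14, 15, 17, 17, 26, 36]
Append remaining from left: [40]. Merged: [2, 5, 9, 10, 14, 15, 17, 17, 26, 36, 40]

Final merged array: [2, 5, 9, 10, 14, 15, 17, 17, 26, 36, 40]
Total comparisons: 10

The merged array is [2, 5, 9, 10, 14, 15, 17, 17, 26, 36, 40], requiring 10 comparisons. The merge step runs in O(n) time where n is the total number of elements.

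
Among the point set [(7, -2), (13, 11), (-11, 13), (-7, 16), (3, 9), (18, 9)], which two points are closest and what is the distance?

Computing all pairwise distances among 6 points:

d((7, -2), (13, 11)) = 14.3178
d((7, -2), (-11, 13)) = 23.4307
d((7, -2), (-7, 16)) = 22.8035
d((7, -2), (3, 9)) = 11.7047
d((7, -2), (18, 9)) = 15.5563
d((13, 11), (-11, 13)) = 24.0832
d((13, 11), (-7, 16)) = 20.6155
d((13, 11), (3, 9)) = 10.198
d((13, 11), (18, 9)) = 5.3852
d((-11, 13), (-7, 16)) = 5.0 <-- minimum
d((-11, 13), (3, 9)) = 14.5602
d((-11, 13), (18, 9)) = 29.2746
d((-7, 16), (3, 9)) = 12.2066
d((-7, 16), (18, 9)) = 25.9615
d((3, 9), (18, 9)) = 15.0

Closest pair: (-11, 13) and (-7, 16) with distance 5.0

The closest pair is (-11, 13) and (-7, 16) with Euclidean distance 5.0. For 6 points, brute-force pairwise comparison is shown above. For large n, the divide-and-conquer algorithm (sort by x, recurse on halves, check the dividing strip) achieves O(n log n).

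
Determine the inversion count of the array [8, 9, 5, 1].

Finding inversions in [8, 9, 5, 1]:

(0, 2): arr[0]=8 > arr[2]=5
(0, 3): arr[0]=8 > arr[3]=1
(1, 2): arr[1]=9 > arr[2]=5
(1, 3): arr[1]=9 > arr[3]=1
(2, 3): arr[2]=5 > arr[3]=1

Total inversions: 5

The array has 5 inversion(s): (0,2), (0,3), (1,2), (1,3), (2,3). Each pair (i,j) satisfies i < j and arr[i] > arr[j].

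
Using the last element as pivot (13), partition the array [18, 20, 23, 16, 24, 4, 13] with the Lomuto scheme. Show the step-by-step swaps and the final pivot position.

Lomuto partition with pivot = 13:

Initial array: [18, 20, 23, 16, 24, 4, 13]

arr[0]=18 > 13: no swap
arr[1]=20 > 13: no swap
arr[2]=23 > 13: no swap
arr[3]=16 > 13: no swap
arr[4]=24 > 13: no swap
arr[5]=4 <= 13: swap with position 0, array becomes [4, 20, 23, 16, 24, 18, 13]

Place pivot at position 1: [4, 13, 23, 16, 24, 18, 20]
Pivot position: 1

After partitioning with pivot 13, the array becomes [4, 13, 23, 16, 24, 18, 20]. The pivot is placed at index 1. All elements to the left of the pivot are <= 13, and all elements to the right are > 13.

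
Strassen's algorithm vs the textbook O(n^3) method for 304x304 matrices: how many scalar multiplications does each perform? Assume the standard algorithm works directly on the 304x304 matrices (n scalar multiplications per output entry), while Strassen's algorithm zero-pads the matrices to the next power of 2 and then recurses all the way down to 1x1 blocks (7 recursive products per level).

Matrix multiplication for 304x304 matrices:

Strassen's algorithm requires power-of-2 dimensions. Pad 304x304 to 512x512 (next power of 2).

Standard algorithm: 304^3 = 28094464 multiplications
Strassen's algorithm: 7^(log2(512)) = 7^9 = 40353607 multiplications
Difference: 28094464 - 40353607 = -12259143 (Strassen uses MORE here due to padding overhead — for small or just-over-power-of-2 n, padding can outweigh the per-level savings)

Standard: 28094464 multiplications (304^3). Strassen: 40353607 multiplications (7^9, after padding to 512x512). Strassen reduces 8 recursive multiplications to 7 at each level.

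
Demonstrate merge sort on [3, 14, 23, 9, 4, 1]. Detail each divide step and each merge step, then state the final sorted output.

Merge sort trace:

Split: [3, 14, 23, 9, 4, 1] -> [3, 14, 23] and [9, 4, 1]
  Split: [3, 14, 23] -> [3] and [14, 23]
    Split: [14, 23] -> [14] and [23]
    Merge: [14] + [23] -> [14, 23]
  Merge: [3] + [14, 23] -> [3, 14, 23]
  Split: [9, 4, 1] -> [9] and [4, 1]
    Split: [4, 1] -> [4] and [1]
    Merge: [4] + [1] -> [1, 4]
  Merge: [9] + [1, 4] -> [1, 4, 9]
Merge: [3, 14, 23] + [1, 4, 9] -> [1, 3, 4, 9, 14, 23]

Final sorted array: [1, 3, 4, 9, 14, 23]

The merge sort proceeds by recursively splitting the array and merging sorted halves.
After all merges, the sorted array is [1, 3, 4, 9, 14, 23].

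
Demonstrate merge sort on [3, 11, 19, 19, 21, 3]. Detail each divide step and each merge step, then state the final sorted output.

Merge sort trace:

Split: [3, 11, 19, 19, 21, 3] -> [3, 11, 19] and [19, 21, 3]
  Split: [3, 11, 19] -> [3] and [11, 19]
    Split: [11, 19] -> [11] and [19]
    Merge: [11] + [19] -> [11, 19]
  Merge: [3] + [11, 19] -> [3, 11, 19]
  Split: [19, 21, 3] -> [19] and [21, 3]
    Split: [21, 3] -> [21] and [3]
    Merge: [21] + [3] -> [3, 21]
  Merge: [19] + [3, 21] -> [3, 19, 21]
Merge: [3, 11, 19] + [3, 19, 21] -> [3, 3, 11, 19, 19, 21]

Final sorted array: [3, 3, 11, 19, 19, 21]

The merge sort proceeds by recursively splitting the array and merging sorted halves.
After all merges, the sorted array is [3, 3, 11, 19, 19, 21].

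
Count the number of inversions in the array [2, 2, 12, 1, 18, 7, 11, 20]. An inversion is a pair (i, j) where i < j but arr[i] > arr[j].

Finding inversions in [2, 2, 12, 1, 18, 7, 11, 20]:

(0, 3): arr[0]=2 > arr[3]=1
(1, 3): arr[1]=2 > arr[3]=1
(2, 3): arr[2]=12 > arr[3]=1
(2, 5): arr[2]=12 > arr[5]=7
(2, 6): arr[2]=12 > arr[6]=11
(4, 5): arr[4]=18 > arr[5]=7
(4, 6): arr[4]=18 > arr[6]=11

Total inversions: 7

The array has 7 inversion(s): (0,3), (1,3), (2,3), (2,5), (2,6), (4,5), (4,6). Each pair (i,j) satisfies i < j and arr[i] > arr[j].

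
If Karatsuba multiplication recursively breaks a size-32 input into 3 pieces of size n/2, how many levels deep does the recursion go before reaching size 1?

For divide and conquer with division factor 2:

Problem sizes at each level:
Level 0: 32
Level 1: 16
Level 2: 8
Level 3: 4
Level 4: 2
Level 5: 1

The root is level 0 and the size-1 base case is level 5 (the tree spans levels 0 through 5, i.e. 6 levels counting the root), so the depth is the number of divisions: log_2(32) = 5

The recursion tree depth is log_2(32) = 5. At each level, the problem size is divided by 2, so it takes 5 divisions to reduce to a base case of size 1. The algorithm makes 3 recursive calls at each level.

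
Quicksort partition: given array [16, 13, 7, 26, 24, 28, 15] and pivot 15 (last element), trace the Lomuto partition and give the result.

Lomuto partition with pivot = 15:

Initial array: [16, 13, 7, 26, 24, 28, 15]

arr[0]=16 > 15: no swap
arr[1]=13 <= 15: swap with position 0, array becomes [13, 16, 7, 26, 24, 28, 15]
arr[2]=7 <= 15: swap with position 1, array becomes [13, 7, 16, 26, 24, 28, 15]
arr[3]=26 > 15: no swap
arr[4]=24 > 15: no swap
arr[5]=28 > 15: no swap

Place pivot at position 2: [13, 7, 15, 26, 24, 28, 16]
Pivot position: 2

After partitioning with pivot 15, the array becomes [13, 7, 15, 26, 24, 28, 16]. The pivot is placed at index 2. All elements to the left of the pivot are <= 15, and all elements to the right are > 15.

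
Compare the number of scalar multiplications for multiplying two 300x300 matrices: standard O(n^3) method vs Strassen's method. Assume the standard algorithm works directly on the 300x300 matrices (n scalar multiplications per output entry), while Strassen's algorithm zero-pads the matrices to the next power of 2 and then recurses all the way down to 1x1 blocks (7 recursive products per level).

Matrix multiplication for 300x300 matrices:

Strassen's algorithm requires power-of-2 dimensions. Pad 300x300 to 512x512 (next power of 2).

Standard algorithm: 300^3 = 27000000 multiplications
Strassen's algorithm: 7^(log2(512)) = 7^9 = 40353607 multiplications
Difference: 27000000 - 40353607 = -13353607 (Strassen uses MORE here due to padding overhead — for small or just-over-power-of-2 n, padding can outweigh the per-level savings)

Standard: 27000000 multiplications (300^3). Strassen: 40353607 multiplications (7^9, after padding to 512x512). Strassen reduces 8 recursive multiplications to 7 at each level.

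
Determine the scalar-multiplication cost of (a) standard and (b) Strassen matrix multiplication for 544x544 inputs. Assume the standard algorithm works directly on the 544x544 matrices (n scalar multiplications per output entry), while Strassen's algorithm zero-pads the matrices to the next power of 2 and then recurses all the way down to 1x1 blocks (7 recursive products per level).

Matrix multiplication for 544x544 matrices:

Strassen's algorithm requires power-of-2 dimensions. Pad 544x544 to 1024x1024 (next power of 2).

Standard algorithm: 544^3 = 160989184 multiplications
Strassen's algorithm: 7^(log2(1024)) = 7^10 = 282475249 multiplications
Difference: 160989184 - 282475249 = -121486065 (Strassen uses MORE here due to padding overhead — for small or just-over-power-of-2 n, padding can outweigh the per-level savings)

Standard: 160989184 multiplications (544^3). Strassen: 282475249 multiplications (7^10, after padding to 1024x1024). Strassen reduces 8 recursive multiplications to 7 at each level.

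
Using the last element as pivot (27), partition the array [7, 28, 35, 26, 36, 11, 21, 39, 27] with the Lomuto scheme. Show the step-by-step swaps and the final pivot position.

Lomuto partition with pivot = 27:

Initial array: [7, 28, 35, 26, 36, 11, 21, 39, 27]

arr[0]=7 <= 27: swap with position 0, array becomes [7, 28, 35, 26, 36, 11, 21, 39, 27]
arr[1]=28 > 27: no swap
arr[2]=35 > 27: no swap
arr[3]=26 <= 27: swap with position 1, array becomes [7, 26, 35, 28, 36, 11, 21, 39, 27]
arr[4]=36 > 27: no swap
arr[5]=11 <= 27: swap with position 2, array becomes [7, 26, 11, 28, 36, 35, 21, 39, 27]
arr[6]=21 <= 27: swap with position 3, array becomes [7, 26, 11, 21, 36, 35, 28, 39, 27]
arr[7]=39 > 27: no swap

Place pivot at position 4: [7, 26, 11, 21, 27, 35, 28, 39, 36]
Pivot position: 4

After partitioning with pivot 27, the array becomes [7, 26, 11, 21, 27, 35, 28, 39, 36]. The pivot is placed at index 4. All elements to the left of the pivot are <= 27, and all elements to the right are > 27.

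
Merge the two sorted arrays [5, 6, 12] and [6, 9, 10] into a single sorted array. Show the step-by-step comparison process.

Merging process:

Compare 5 vs 6: take 5 from left. Merged: [5]
Compare 6 vs 6: take 6 from left. Merged: [5, 6]
Compare 12 vs 6: take 6 from right. Merged: [5, 6, 6]
Compare 12 vs 9: take 9 from right. Merged: [5, 6, 6, 9]
Compare 12 vs 10: take 10 from right. Merged: [5, 6, 6, 9, 10]
Append remaining from left: [12]. Merged: [5, 6, 6, 9, 10, 12]

Final merged array: [5, 6, 6, 9, 10, 12]
Total comparisons: 5

The merged array is [5, 6, 6, 9, 10, 12], requiring 5 comparisons. The merge step runs in O(n) time where n is the total number of elements.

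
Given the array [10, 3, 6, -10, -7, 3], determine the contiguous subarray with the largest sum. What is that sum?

Using Kadane's algorithm on [10, 3, 6, -10, -7, 3]:

Scanning through the array:
Position 1 (value 3): max_ending_here = 13, max_so_far = 13
Position 2 (value 6): max_ending_here = 19, max_so_far = 19
Position 3 (value -10): max_ending_here = 9, max_so_far = 19
Position 4 (value -7): max_ending_here = 2, max_so_far = 19
Position 5 (value 3): max_ending_here = 5, max_so_far = 19

Maximum subarray: [10, 3, 6]
Maximum sum: 19

The maximum subarray is [10, 3, 6] with sum 19. This subarray runs from index 0 to index 2.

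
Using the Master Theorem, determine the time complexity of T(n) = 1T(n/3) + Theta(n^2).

Master Theorem for T(n) = 1T(n/3) + O(n^2):

a = 1, b = 3, c = 2
log_b(a) = log_3(1) = 0.0000

Case 3: c = 2 > log_3(1) = 0.0000
T(n) = O(n^2) = O(n^2)

For T(n) = 1T(n/3) + O(n^2): log_3(1) = 0.0000. This is Case 3 of the Master Theorem (c > log_b(a), work dominated by root), giving O(n^2).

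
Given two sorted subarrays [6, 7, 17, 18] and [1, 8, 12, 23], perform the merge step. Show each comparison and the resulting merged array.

Merging process:

Compare 6 vs 1: take 1 from right. Merged: [1]
Compare 6 vs 8: take 6 from left. Merged: [1, 6]
Compare 7 vs 8: take 7 from left. Merged: [1, 6, 7]
Compare 17 vs 8: take 8 from right. Merged: [1, 6, 7, 8]
Compare 17 vs 12: take 12 from right. Merged: [1, 6, 7, 8, 12]
Compare 17 vs 23: take 17 from left. Merged: [1, 6, 7, 8, 12, 17]
Compare 18 vs 23: take 18 from left. Merged: [1, 6, 7, 8, 12, 17, 18]
Append remaining from right: [23]. Merged: [1, 6, 7, 8, 12, 17, 18, 23]

Final merged array: [1, 6, 7, 8, 12, 17, 18, 23]
Total comparisons: 7

The merged array is [1, 6, 7, 8, 12, 17, 18, 23], requiring 7 comparisons. The merge step runs in O(n) time where n is the total number of elements.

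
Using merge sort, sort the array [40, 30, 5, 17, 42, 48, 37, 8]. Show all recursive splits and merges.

Merge sort trace:

Split: [40, 30, 5, 17, 42, 48, 37, 8] -> [40, 30, 5, 17] and [42, 48, 37, 8]
  Split: [40, 30, 5, 17] -> [40, 30] and [5, 17]
    Split: [40, 30] -> [40] and [30]
    Merge: [40] + [30] -> [30, 40]
    Split: [5, 17] -> [5] and [17]
    Merge: [5] + [17] -> [5, 17]
  Merge: [30, 40] + [5, 17] -> [5, 17, 30, 40]
  Split: [42, 48, 37, 8] -> [42, 48] and [37, 8]
    Split: [42, 48] -> [42] and [48]
    Merge: [42] + [48] -> [42, 48]
    Split: [37, 8] -> [37] and [8]
    Merge: [37] + [8] -> [8, 37]
  Merge: [42, 48] + [8, 37] -> [8, 37, 42, 48]
Merge: [5, 17, 30, 40] + [8, 37, 42, 48] -> [5, 8, 17, 30, 37, 40, 42, 48]

Final sorted array: [5, 8, 17, 30, 37, 40, 42, 48]

The merge sort proceeds by recursively splitting the array and merging sorted halves.
After all merges, the sorted array is [5, 8, 17, 30, 37, 40, 42, 48].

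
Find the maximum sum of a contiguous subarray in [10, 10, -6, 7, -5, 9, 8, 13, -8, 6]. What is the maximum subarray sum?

Using Kadane's algorithm on [10, 10, -6, 7, -5, 9, 8, 13, -8, 6]:

Scanning through the array:
Position 1 (value 10): max_ending_here = 20, max_so_far = 20
Position 2 (value -6): max_ending_here = 14, max_so_far = 20
Position 3 (value 7): max_ending_here = 21, max_so_far = 21
Position 4 (value -5): max_ending_here = 16, max_so_far = 21
Position 5 (value 9): max_ending_here = 25, max_so_far = 25
Position 6 (value 8): max_ending_here = 33, max_so_far = 33
Position 7 (value 13): max_ending_here = 46, max_so_far = 46
Position 8 (value -8): max_ending_here = 38, max_so_far = 46
Position 9 (value 6): max_ending_here = 44, max_so_far = 46

Maximum subarray: [10, 10, -6, 7, -5, 9, 8, 13]
Maximum sum: 46

The maximum subarray is [10, 10, -6, 7, -5, 9, 8, 13] with sum 46. This subarray runs from index 0 to index 7.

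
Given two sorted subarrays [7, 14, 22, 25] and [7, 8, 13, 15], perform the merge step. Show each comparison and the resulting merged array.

Merging process:

Compare 7 vs 7: take 7 from left. Merged: [7]
Compare 14 vs 7: take 7 from right. Merged: [7, 7]
Compare 14 vs 8: take 8 from right. Merged: [7, 7, 8]
Compare 14 vs 13: take 13 from right. Merged: [7, 7, 8, 13]
Compare 14 vs 15: take 14 from left. Merged: [7, 7, 8, 13, 14]
Compare 22 vs 15: take 15 from right. Merged: [7, 7, 8, 13, 14, 15]
Append remaining from left: [22, 25]. Merged: [7, 7, 8, 13, 14, 15, 22, 25]

Final merged array: [7, 7, 8, 13, 14, 15, 22, 25]
Total comparisons: 6

The merged array is [7, 7, 8, 13, 14, 15, 22, 25], requiring 6 comparisons. The merge step runs in O(n) time where n is the total number of elements.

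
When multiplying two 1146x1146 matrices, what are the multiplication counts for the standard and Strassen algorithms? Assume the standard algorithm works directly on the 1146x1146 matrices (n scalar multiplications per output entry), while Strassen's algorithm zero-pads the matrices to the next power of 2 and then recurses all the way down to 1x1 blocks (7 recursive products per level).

Matrix multiplication for 1146x1146 matrices:

Strassen's algorithm requires power-of-2 dimensions. Pad 1146x1146 to 2048x2048 (next power of 2).

Standard algorithm: 1146^3 = 1505060136 multiplications
Strassen's algorithm: 7^(log2(2048)) = 7^11 = 1977326743 multiplications
Difference: 1505060136 - 1977326743 = -472266607 (Strassen uses MORE here due to padding overhead — for small or just-over-power-of-2 n, padding can outweigh the per-level savings)

Standard: 1505060136 multiplications (1146^3). Strassen: 1977326743 multiplications (7^11, after padding to 2048x2048). Strassen reduces 8 recursive multiplications to 7 at each level.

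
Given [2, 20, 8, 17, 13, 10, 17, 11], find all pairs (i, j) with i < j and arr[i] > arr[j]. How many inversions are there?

Finding inversions in [2, 20, 8, 17, 13, 10, 17, 11]:

(1, 2): arr[1]=20 > arr[2]=8
(1, 3): arr[1]=20 > arr[3]=17
(1, 4): arr[1]=20 > arr[4]=13
(1, 5): arr[1]=20 > arr[5]=10
(1, 6): arr[1]=20 > arr[6]=17
(1, 7): arr[1]=20 > arr[7]=11
(3, 4): arr[3]=17 > arr[4]=13
(3, 5): arr[3]=17 > arr[5]=10
(3, 7): arr[3]=17 > arr[7]=11
(4, 5): arr[4]=13 > arr[5]=10
(4, 7): arr[4]=13 > arr[7]=11
(6, 7): arr[6]=17 > arr[7]=11

Total inversions: 12

The array has 12 inversion(s): (1,2), (1,3), (1,4), (1,5), (1,6), (1,7), (3,4), (3,5), (3,7), (4,5), (4,7), (6,7). Each pair (i,j) satisfies i < j and arr[i] > arr[j].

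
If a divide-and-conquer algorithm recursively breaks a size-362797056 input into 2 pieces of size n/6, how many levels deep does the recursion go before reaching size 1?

For divide and conquer with division factor 6:

Problem sizes at each level:
Level 0: 362797056
Level 1: 60466176
Level 2: 10077696
Level 3: 1679616
Level 4: 279936
Level 5: 46656
Level 6: 7776
Level 7: 1296
Level 8: 216
Level 9: 36
Level 10: 6
Level 11: 1

The root is level 0 and the size-1 base case is level 11 (the tree spans levels 0 through 11, i.e. 12 levels counting the root), so the depth is the number of divisions: log_6(362797056) = 11

The recursion tree depth is log_6(362797056) = 11. At each level, the problem size is divided by 6, so it takes 11 divisions to reduce to a base case of size 1. The algorithm makes 2 recursive calls at each level.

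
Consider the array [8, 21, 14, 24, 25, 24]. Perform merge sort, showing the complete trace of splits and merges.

Merge sort trace:

Split: [8, 21, 14, 24, 25, 24] -> [8, 21, 14] and [24, 25, 24]
  Split: [8, 21, 14] -> [8] and [21, 14]
    Split: [21, 14] -> [21] and [14]
    Merge: [21] + [14] -> [14, 21]
  Merge: [8] + [14, 21] -> [8, 14, 21]
  Split: [24, 25, 24] -> [24] and [25, 24]
    Split: [25, 24] -> [25] and [24]
    Merge: [25] + [24] -> [24, 25]
  Merge: [24] + [24, 25] -> [24, 24, 25]
Merge: [8, 14, 21] + [24, 24, 25] -> [8, 14, 21, 24, 24, 25]

Final sorted array: [8, 14, 21, 24, 24, 25]

The merge sort proceeds by recursively splitting the array and merging sorted halves.
After all merges, the sorted array is [8, 14, 21, 24, 24, 25].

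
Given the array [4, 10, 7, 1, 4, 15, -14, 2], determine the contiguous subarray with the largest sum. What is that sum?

Using Kadane's algorithm on [4, 10, 7, 1, 4, 15, -14, 2]:

Scanning through the array:
Position 1 (value 10): max_ending_here = 14, max_so_far = 14
Position 2 (value 7): max_ending_here = 21, max_so_far = 21
Position 3 (value 1): max_ending_here = 22, max_so_far = 22
Position 4 (value 4): max_ending_here = 26, max_so_far = 26
Position 5 (value 15): max_ending_here = 41, max_so_far = 41
Position 6 (value -14): max_ending_here = 27, max_so_far = 41
Position 7 (value 2): max_ending_here = 29, max_so_far = 41

Maximum subarray: [4, 10, 7, 1, 4, 15]
Maximum sum: 41

The maximum subarray is [4, 10, 7, 1, 4, 15] with sum 41. This subarray runs from index 0 to index 5.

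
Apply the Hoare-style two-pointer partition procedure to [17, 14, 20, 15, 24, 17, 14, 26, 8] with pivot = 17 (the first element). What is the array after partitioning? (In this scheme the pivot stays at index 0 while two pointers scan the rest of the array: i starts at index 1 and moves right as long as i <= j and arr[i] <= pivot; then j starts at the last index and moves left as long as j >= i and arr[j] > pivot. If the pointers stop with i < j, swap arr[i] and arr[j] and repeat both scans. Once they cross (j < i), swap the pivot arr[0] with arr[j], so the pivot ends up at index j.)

Hoare-style two-pointer partition with pivot = 17:

Initial array: [17, 14, 20, 15, 24, 17, 14, 26, 8]

Pointers start at i = 1, j = 8.
i stops at index 2 (arr[2]=20 > 17), j stops at index 8 (arr[8]=8 <= 17): swap arr[2] and arr[8], array becomes [17, 14, 8, 15, 24, 17, 14, 26, 20]
i stops at index 4 (arr[4]=24 > 17), j stops at index 6 (arr[6]=14 <= 17): swap arr[4] and arr[6], array becomes [17, 14, 8, 15, 14, 17, 24, 26, 20]
i ends at 6, j ends at 5: the pointers have crossed (j < i), so scanning stops.

Swap pivot arr[0] with arr[5] to place pivot at position 5: [17, 14, 8, 15, 14, 17, 24, 26, 20]
Pivot position: 5

After partitioning with pivot 17, the array becomes [17, 14, 8, 15, 14, 17, 24, 26, 20]. The pivot is placed at index 5. All elements to the left of the pivot are <= 17, and all elements to the right are > 17.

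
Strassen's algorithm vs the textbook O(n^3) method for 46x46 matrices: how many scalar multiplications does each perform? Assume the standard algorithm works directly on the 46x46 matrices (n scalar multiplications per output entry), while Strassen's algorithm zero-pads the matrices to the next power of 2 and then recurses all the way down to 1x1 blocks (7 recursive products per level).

Matrix multiplication for 46x46 matrices:

Strassen's algorithm requires power-of-2 dimensions. Pad 46x46 to 64x64 (next power of 2).

Standard algorithm: 46^3 = 97336 multiplications
Strassen's algorithm: 7^(log2(64)) = 7^6 = 117649 multiplications
Difference: 97336 - 117649 = -20313 (Strassen uses MORE here due to padding overhead — for small or just-over-power-of-2 n, padding can outweigh the per-level savings)

Standard: 97336 multiplications (46^3). Strassen: 117649 multiplications (7^6, after padding to 64x64). Strassen reduces 8 recursive multiplications to 7 at each level.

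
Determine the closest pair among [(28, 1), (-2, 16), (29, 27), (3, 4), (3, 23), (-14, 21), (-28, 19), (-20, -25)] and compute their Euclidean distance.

Computing all pairwise distances among 8 points:

d((28, 1), (-2, 16)) = 33.541
d((28, 1), (29, 27)) = 26.0192
d((28, 1), (3, 4)) = 25.1794
d((28, 1), (3, 23)) = 33.3017
d((28, 1), (-14, 21)) = 46.5188
d((28, 1), (-28, 19)) = 58.8218
d((28, 1), (-20, -25)) = 54.5894
d((-2, 16), (29, 27)) = 32.8938
d((-2, 16), (3, 4)) = 13.0
d((-2, 16), (3, 23)) = 8.6023 <-- minimum
d((-2, 16), (-14, 21)) = 13.0
d((-2, 16), (-28, 19)) = 26.1725
d((-2, 16), (-20, -25)) = 44.7772
d((29, 27), (3, 4)) = 34.7131
d((29, 27), (3, 23)) = 26.3059
d((29, 27), (-14, 21)) = 43.4166
d((29, 27), (-28, 19)) = 57.5587
d((29, 27), (-20, -25)) = 71.4493
d((3, 4), (3, 23)) = 19.0
d((3, 4), (-14, 21)) = 24.0416
d((3, 4), (-28, 19)) = 34.4384
d((3, 4), (-20, -25)) = 37.0135
d((3, 23), (-14, 21)) = 17.1172
d((3, 23), (-28, 19)) = 31.257
d((3, 23), (-20, -25)) = 53.2259
d((-14, 21), (-28, 19)) = 14.1421
d((-14, 21), (-20, -25)) = 46.3897
d((-28, 19), (-20, -25)) = 44.7214

Closest pair: (-2, 16) and (3, 23) with distance 8.6023

The closest pair is (-2, 16) and (3, 23) with Euclidean distance 8.6023. For 8 points, brute-force pairwise comparison is shown above. For large n, the divide-and-conquer algorithm (sort by x, recurse on halves, check the dividing strip) achieves O(n log n).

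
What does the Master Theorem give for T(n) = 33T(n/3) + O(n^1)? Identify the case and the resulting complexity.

Master Theorem for T(n) = 33T(n/3) + O(n^1):

a = 33, b = 3, c = 1
log_b(a) = log_3(33) = 3.1827

Case 1: c = 1 < log_3(33) = 3.1827
T(n) = O(n^(log_3 33))

For T(n) = 33T(n/3) + O(n^1): log_3(33) = 3.1827. This is Case 1 of the Master Theorem (c < log_b(a), work dominated by leaves), giving O(n^(log_3 33)).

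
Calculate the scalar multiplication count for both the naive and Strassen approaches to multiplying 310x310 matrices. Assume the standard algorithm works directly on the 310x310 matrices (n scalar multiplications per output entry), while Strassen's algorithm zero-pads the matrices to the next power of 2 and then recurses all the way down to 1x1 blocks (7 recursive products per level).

Matrix multiplication for 310x310 matrices:

Strassen's algorithm requires power-of-2 dimensions. Pad 310x310 to 512x512 (next power of 2).

Standard algorithm: 310^3 = 29791000 multiplications
Strassen's algorithm: 7^(log2(512)) = 7^9 = 40353607 multiplications
Difference: 29791000 - 40353607 = -10562607 (Strassen uses MORE here due to padding overhead — for small or just-over-power-of-2 n, padding can outweigh the per-level savings)

Standard: 29791000 multiplications (310^3). Strassen: 40353607 multiplications (7^9, after padding to 512x512). Strassen reduces 8 recursive multiplications to 7 at each level.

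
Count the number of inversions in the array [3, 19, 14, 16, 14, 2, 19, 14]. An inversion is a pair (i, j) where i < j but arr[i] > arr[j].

Finding inversions in [3, 19, 14, 16, 14, 2, 19, 14]:

(0, 5): arr[0]=3 > arr[5]=2
(1, 2): arr[1]=19 > arr[2]=14
(1, 3): arr[1]=19 > arr[3]=16
(1, 4): arr[1]=19 > arr[4]=14
(1, 5): arr[1]=19 > arr[5]=2
(1, 7): arr[1]=19 > arr[7]=14
(2, 5): arr[2]=14 > arr[5]=2
(3, 4): arr[3]=16 > arr[4]=14
(3, 5): arr[3]=16 > arr[5]=2
(3, 7): arr[3]=16 > arr[7]=14
(4, 5): arr[4]=14 > arr[5]=2
(6, 7): arr[6]=19 > arr[7]=14

Total inversions: 12

The array has 12 inversion(s): (0,5), (1,2), (1,3), (1,4), (1,5), (1,7), (2,5), (3,4), (3,5), (3,7), (4,5), (6,7). Each pair (i,j) satisfies i < j and arr[i] > arr[j].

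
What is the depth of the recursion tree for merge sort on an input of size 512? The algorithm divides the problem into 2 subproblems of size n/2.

For divide and conquer with division factor 2:

Problem sizes at each level:
Level 0: 512
Level 1: 256
Level 2: 128
Level 3: 64
Level 4: 32
Level 5: 16
Level 6: 8
Level 7: 4
Level 8: 2
Level 9: 1

The root is level 0 and the size-1 base case is level 9 (the tree spans levels 0 through 9, i.e. 10 levels counting the root), so the depth is the number of divisions: log_2(512) = 9

The recursion tree depth is log_2(512) = 9. At each level, the problem size is divided by 2, so it takes 9 divisions to reduce to a base case of size 1. The algorithm makes 2 recursive calls at each level.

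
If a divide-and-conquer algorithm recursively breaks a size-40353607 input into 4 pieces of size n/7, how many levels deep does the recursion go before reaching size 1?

For divide and conquer with division factor 7:

Problem sizes at each level:
Level 0: 40353607
Level 1: 5764801
Level 2: 823543
Level 3: 117649
Level 4: 16807
Level 5: 2401
Level 6: 343
Level 7: 49
Level 8: 7
Level 9: 1

The root is level 0 and the size-1 base case is level 9 (the tree spans levels 0 through 9, i.e. 10 levels counting the root), so the depth is the number of divisions: log_7(40353607) = 9

The recursion tree depth is log_7(40353607) = 9. At each level, the problem size is divided by 7, so it takes 9 divisions to reduce to a base case of size 1. The algorithm makes 4 recursive calls at each level.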